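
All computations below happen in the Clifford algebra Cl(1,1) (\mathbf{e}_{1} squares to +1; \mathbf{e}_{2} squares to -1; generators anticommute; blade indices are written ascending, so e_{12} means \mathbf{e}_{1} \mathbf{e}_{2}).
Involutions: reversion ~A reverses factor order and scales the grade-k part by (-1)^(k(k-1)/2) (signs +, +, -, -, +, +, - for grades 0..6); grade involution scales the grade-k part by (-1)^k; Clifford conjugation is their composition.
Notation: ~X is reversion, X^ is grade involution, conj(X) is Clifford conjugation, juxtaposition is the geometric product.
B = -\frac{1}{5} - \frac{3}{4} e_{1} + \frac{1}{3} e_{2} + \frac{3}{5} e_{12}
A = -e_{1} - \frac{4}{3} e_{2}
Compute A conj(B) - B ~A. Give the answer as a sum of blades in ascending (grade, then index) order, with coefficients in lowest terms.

first term: -\frac{43}{36} + e_{1} + \frac{13}{15} e_{2} + \frac{4}{3} e_{12}
second term: \frac{43}{36} + e_{1} + \frac{13}{15} e_{2} + \frac{4}{3} e_{12}
Answer: -\frac{43}{18}


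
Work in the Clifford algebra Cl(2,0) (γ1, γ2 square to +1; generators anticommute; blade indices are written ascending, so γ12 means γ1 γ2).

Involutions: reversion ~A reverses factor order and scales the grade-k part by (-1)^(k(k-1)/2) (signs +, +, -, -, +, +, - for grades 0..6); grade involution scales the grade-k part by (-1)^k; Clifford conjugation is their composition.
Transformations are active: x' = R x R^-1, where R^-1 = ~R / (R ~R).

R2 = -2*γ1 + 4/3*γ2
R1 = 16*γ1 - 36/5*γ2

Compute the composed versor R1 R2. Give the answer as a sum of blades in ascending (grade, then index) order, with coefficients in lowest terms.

Distribute over the terms of R1 (each basis-blade product reordered to ascending indices, repeated generators contracted through their squares):
(16*γ1) R2 = -32 + 64/3*γ12
(-36/5*γ2) R2 = -48/5 - 72/5*γ12
Summing the partial products and collecting blades:
Answer: -208/5 + 104/15*γ12


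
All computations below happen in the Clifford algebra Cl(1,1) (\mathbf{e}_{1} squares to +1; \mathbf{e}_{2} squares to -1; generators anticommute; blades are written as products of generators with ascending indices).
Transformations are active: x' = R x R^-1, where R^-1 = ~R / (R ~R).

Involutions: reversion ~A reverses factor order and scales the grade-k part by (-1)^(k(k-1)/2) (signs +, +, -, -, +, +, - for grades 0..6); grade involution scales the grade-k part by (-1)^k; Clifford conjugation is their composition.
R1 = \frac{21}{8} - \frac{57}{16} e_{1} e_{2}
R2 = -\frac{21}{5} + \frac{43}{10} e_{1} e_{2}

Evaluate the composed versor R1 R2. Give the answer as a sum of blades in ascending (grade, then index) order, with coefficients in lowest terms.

Distribute over the terms of R1 (each basis-blade product reordered to ascending indices, repeated generators contracted through their squares):
(\frac{21}{8}) R2 = -\frac{441}{40} + \frac{903}{80} e_{1} e_{2}
(-\frac{57}{16} e_{1} e_{2}) R2 = -\frac{2451}{160} + \frac{1197}{80} e_{1} e_{2}
Summing the partial products and collecting blades:
Answer: -\frac{843}{32} + \frac{105}{4} e_{1} e_{2}


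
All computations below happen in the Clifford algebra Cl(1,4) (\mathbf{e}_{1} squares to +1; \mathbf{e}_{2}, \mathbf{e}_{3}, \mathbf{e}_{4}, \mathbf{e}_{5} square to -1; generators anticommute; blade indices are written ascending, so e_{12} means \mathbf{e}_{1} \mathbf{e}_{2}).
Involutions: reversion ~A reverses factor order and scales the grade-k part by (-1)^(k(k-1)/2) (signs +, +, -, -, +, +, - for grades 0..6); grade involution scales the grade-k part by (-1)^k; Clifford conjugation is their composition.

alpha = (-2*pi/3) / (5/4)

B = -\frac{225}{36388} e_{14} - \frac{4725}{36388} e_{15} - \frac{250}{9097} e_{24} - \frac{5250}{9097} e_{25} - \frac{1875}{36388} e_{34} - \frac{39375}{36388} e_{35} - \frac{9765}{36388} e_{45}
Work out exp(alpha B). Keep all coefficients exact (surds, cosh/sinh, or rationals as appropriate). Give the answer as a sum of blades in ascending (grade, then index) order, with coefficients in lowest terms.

B^2 term by term: the squares give (-\frac{225}{36388})^2*(e_{14})^2 + (-\frac{4725}{36388})^2*(e_{15})^2 + (-\frac{250}{9097})^2*(e_{24})^2 + (-\frac{5250}{9097})^2*(e_{25})^2 + (-\frac{1875}{36388})^2*(e_{34})^2 + (-\frac{39375}{36388})^2*(e_{35})^2 + (-\frac{9765}{36388})^2*(e_{45})^2 = \frac{50625}{1324086544}*(+1) + \frac{22325625}{1324086544}*(+1) + \frac{62500}{82755409}*(-1) + \frac{27562500}{82755409}*(-1) + \frac{3515625}{1324086544}*(-1) + \frac{1550390625}{1324086544}*(-1) + \frac{95355225}{1324086544}*(-1) = -\frac{25}{16} (each basis 2-blade squares to minus the product of its generators' squares); cross terms between blades sharing an index anticommute and cancel; the commuting (index-disjoint) pairs give grade-4 terms 2*c*c'*(blade product), which cancel blade by blade — e_{1245}: -\frac{590625}{82755409} + \frac{590625}{82755409} = 0; e_{1345}: -\frac{8859375}{662043272} + \frac{8859375}{662043272} = 0; e_{2345}: -\frac{4921875}{82755409} + \frac{4921875}{82755409} = 0 — confirming B is simple. So B^2 = -\frac{25}{16}.
B^2 = -\frac{25}{16} — the negative square puts this in the circular regime; l = \frac{5}{4}, alpha*l = - \frac{2 \pi}{3}, so exp(alpha B) = cos(- \frac{2 \pi}{3}) + (sin(- \frac{2 \pi}{3})/(\frac{5}{4}))*B = - \frac{1}{2} + (- \frac{2 \sqrt{3}}{5})*B.
Answer: - \frac{1}{2} + \frac{45 \sqrt{3}}{18194} e_{14} + \frac{945 \sqrt{3}}{18194} e_{15} + \frac{100 \sqrt{3}}{9097} e_{24} + \frac{2100 \sqrt{3}}{9097} e_{25} + \frac{375 \sqrt{3}}{18194} e_{34} + \frac{7875 \sqrt{3}}{18194} e_{35} + \frac{1953 \sqrt{3}}{18194} e_{45}


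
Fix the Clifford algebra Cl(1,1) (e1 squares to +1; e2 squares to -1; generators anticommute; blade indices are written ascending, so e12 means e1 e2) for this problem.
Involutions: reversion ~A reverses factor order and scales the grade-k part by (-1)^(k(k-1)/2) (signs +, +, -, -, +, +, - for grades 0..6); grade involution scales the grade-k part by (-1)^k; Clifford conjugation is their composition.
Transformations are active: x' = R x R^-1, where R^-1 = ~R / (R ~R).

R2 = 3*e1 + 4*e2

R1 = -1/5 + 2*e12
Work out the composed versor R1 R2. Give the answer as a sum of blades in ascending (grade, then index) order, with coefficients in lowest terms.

Distribute over the terms of R1 (each basis-blade product reordered to ascending indices, repeated generators contracted through their squares):
(-1/5) R2 = -3/5*e1 - 4/5*e2
(2*e12) R2 = -8*e1 - 6*e2
Summing the partial products and collecting blades:
Answer: -43/5*e1 - 34/5*e2


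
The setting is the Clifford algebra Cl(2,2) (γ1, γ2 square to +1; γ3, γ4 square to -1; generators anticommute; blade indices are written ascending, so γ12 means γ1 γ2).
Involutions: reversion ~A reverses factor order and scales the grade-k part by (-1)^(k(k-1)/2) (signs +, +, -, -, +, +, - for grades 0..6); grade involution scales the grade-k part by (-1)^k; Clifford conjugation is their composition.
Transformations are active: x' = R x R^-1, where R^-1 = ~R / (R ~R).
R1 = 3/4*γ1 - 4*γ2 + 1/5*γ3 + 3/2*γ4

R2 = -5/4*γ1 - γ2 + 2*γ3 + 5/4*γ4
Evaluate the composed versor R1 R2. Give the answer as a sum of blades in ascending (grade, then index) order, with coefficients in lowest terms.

Distribute over the terms of R1 (each basis-blade product reordered to ascending indices, repeated generators contracted through their squares):
(3/4*γ1) R2 = -15/16 - 3/4*γ12 + 3/2*γ13 + 15/16*γ14
(-4*γ2) R2 = 4 - 5*γ12 - 8*γ23 - 5*γ24
(1/5*γ3) R2 = -2/5 + 1/4*γ13 + 1/5*γ23 + 1/4*γ34
(3/2*γ4) R2 = -15/8 + 15/8*γ14 + 3/2*γ24 - 3*γ34
Summing the partial products and collecting blades:
Answer: 63/80 - 23/4*γ12 + 7/4*γ13 + 45/16*γ14 - 39/5*γ23 - 7/2*γ24 - 11/4*γ34


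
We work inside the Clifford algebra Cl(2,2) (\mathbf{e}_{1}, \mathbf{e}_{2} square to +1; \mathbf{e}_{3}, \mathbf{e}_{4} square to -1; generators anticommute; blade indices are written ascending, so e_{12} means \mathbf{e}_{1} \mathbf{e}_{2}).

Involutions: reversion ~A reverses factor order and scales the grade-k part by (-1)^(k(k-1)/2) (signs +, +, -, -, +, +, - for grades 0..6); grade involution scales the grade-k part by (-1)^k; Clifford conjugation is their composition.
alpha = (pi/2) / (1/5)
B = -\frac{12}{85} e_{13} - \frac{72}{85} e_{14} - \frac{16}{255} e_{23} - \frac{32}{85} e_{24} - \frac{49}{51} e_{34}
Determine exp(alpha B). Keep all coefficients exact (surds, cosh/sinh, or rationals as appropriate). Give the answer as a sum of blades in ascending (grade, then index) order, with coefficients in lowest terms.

B^2 term by term: the squares give (-\frac{12}{85})^2*(e_{13})^2 + (-\frac{72}{85})^2*(e_{14})^2 + (-\frac{16}{255})^2*(e_{23})^2 + (-\frac{32}{85})^2*(e_{24})^2 + (-\frac{49}{51})^2*(e_{34})^2 = \frac{144}{7225}*(+1) + \frac{5184}{7225}*(+1) + \frac{256}{65025}*(+1) + \frac{1024}{7225}*(+1) + \frac{2401}{2601}*(-1) = -\frac{1}{25} (each basis 2-blade squares to minus the product of its generators' squares); cross terms between blades sharing an index anticommute and cancel; the commuting (index-disjoint) pairs give grade-4 terms 2*c*c'*(blade product), which cancel blade by blade — e_{1234}: -\frac{768}{7225} + \frac{768}{7225} = 0 — confirming B is simple. So B^2 = -\frac{1}{25}.
B^2 = -\frac{1}{25} — since the square is negative, the closed form is circular: l = \frac{1}{5}, alpha*l = \frac{\pi}{2}, so exp(alpha B) = cos(\frac{\pi}{2}) + (sin(\frac{\pi}{2})/(\frac{1}{5}))*B = 0 + (5)*B.
Answer: - \frac{12}{17} e_{13} - \frac{72}{17} e_{14} - \frac{16}{51} e_{23} - \frac{32}{17} e_{24} - \frac{245}{51} e_{34}


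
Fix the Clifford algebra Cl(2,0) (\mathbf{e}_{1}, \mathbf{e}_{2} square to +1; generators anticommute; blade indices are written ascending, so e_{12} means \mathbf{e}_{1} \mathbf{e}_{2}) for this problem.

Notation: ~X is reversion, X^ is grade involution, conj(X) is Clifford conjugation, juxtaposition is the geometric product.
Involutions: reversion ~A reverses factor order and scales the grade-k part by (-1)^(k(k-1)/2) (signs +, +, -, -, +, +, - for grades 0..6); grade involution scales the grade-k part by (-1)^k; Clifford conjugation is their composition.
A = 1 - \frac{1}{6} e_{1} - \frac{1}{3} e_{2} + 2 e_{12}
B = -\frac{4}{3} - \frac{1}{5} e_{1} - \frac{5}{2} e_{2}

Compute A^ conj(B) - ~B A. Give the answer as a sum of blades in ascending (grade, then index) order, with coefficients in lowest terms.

first term: -\frac{7}{15} + \frac{224}{45} e_{1} + \frac{149}{90} e_{2} - \frac{139}{60} e_{12}
second term: -\frac{7}{15} + \frac{226}{45} e_{1} - \frac{221}{90} e_{2} - \frac{181}{60} e_{12}
Answer: -\frac{2}{45} e_{1} + \frac{37}{9} e_{2} + \frac{7}{10} e_{12}


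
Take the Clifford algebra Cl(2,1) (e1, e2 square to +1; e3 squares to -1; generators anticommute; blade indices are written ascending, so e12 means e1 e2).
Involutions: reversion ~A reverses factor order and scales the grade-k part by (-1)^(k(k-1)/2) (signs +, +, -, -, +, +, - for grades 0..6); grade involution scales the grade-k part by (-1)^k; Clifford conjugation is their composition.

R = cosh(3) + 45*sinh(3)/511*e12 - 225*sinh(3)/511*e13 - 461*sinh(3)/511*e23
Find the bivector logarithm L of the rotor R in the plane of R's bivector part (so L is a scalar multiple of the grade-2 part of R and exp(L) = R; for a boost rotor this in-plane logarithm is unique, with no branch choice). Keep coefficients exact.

The scalar part of R is cosh(3), which fixes the rapidity magnitude through cosh (cosh is even, so it cannot fix the sign — the bivector part carries that); dividing the bivector part by sinh of the rapidity gives the plane, and L = rapidity * plane, where the joint sign ambiguity of (rapidity, plane) cancels in the product.
Concretely: cosh(rapidity) = cosh(3) gives rapidity = ±3, and since rapidity/sinh(rapidity) is even the sign is immaterial: L = (rapidity/sinh(rapidity)) * <R>_2 = (3/sinh(3)) * <R>_2.
Answer: 135/511*e12 - 675/511*e13 - 1383/511*e23


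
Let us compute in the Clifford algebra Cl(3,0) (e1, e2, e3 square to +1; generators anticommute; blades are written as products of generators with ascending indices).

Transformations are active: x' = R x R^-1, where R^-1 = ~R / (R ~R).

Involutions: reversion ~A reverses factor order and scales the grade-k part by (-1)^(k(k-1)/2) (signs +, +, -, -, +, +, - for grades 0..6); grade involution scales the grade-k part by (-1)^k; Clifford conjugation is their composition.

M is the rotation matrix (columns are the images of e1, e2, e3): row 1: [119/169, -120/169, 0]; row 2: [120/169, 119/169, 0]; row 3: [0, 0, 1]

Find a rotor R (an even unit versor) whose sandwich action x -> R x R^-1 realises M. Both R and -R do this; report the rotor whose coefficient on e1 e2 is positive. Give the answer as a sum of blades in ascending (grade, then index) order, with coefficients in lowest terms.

Method: write R = a + b12*e1 e2 + b13*e1 e3 + b23*e2 e3 with a^2 + b12^2 + b13^2 + b23^2 = 1 (so R^-1 = ~R). Expanding the columns R e_j ~R gives tr M = 4a^2 - 1 and, from the antisymmetric part, M21 - M12 = -4a*b12, M13 - M31 = 4a*b13, M32 - M23 = -4a*b23.
Here tr M = 407/169, so a^2 = (1 + tr M)/4 = 144/169 and a = ±12/13. Taking a = 12/13: M21 - M12 = 240/169, M13 - M31 = 0, M32 - M23 = 0, giving b12 = -5/13, b13 = 0, b23 = 0, i.e. R = 12/13 - 5/13*e1 e2.
Its e1 e2 coefficient is negative, so report the other preimage -R.
Answer: -12/13 + 5/13*e1 e2. Key observation: the double cover Spin(3) -> SO(3) sends R and -R to the same matrix (trace 407/169 here), so the stated sign of the e1 e2 coefficient is what selects one sheet.


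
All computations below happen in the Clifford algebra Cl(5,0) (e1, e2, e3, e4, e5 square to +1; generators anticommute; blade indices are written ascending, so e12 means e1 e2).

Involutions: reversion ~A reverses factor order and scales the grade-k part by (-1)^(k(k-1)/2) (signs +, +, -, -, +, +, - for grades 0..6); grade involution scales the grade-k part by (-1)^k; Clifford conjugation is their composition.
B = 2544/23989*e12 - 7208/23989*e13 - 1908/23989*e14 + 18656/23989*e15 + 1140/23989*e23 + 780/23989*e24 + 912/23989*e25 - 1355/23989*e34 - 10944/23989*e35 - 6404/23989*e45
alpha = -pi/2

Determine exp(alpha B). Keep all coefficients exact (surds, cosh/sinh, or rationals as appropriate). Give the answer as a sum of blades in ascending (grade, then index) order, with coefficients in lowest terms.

B^2 term by term: the squares give (2544/23989)^2*(e12)^2 + (-7208/23989)^2*(e13)^2 + (-1908/23989)^2*(e14)^2 + (18656/23989)^2*(e15)^2 + (1140/23989)^2*(e23)^2 + (780/23989)^2*(e24)^2 + (912/23989)^2*(e25)^2 + (-1355/23989)^2*(e34)^2 + (-10944/23989)^2*(e35)^2 + (-6404/23989)^2*(e45)^2 = 6471936/575472121*(-1) + 51955264/575472121*(-1) + 3640464/575472121*(-1) + 348046336/575472121*(-1) + 1299600/575472121*(-1) + 608400/575472121*(-1) + 831744/575472121*(-1) + 1836025/575472121*(-1) + 119771136/575472121*(-1) + 41011216/575472121*(-1) = -1 (each basis 2-blade squares to minus the product of its generators' squares); cross terms between blades sharing an index anticommute and cancel; the commuting (index-disjoint) pairs give grade-4 terms 2*c*c'*(blade product), which cancel blade by blade — e1234: -6894240/575472121 + 11244480/575472121 - 4350240/575472121 = 0; e1235: -55683072/575472121 + 13147392/575472121 + 42535680/575472121 = 0; e1245: -32583552/575472121 + 3480192/575472121 + 29103360/575472121 = 0; e1345: 92320064/575472121 - 41762304/575472121 - 50557760/575472121 = 0; e2345: -14601120/575472121 + 17072640/575472121 - 2471520/575472121 = 0 — confirming B is simple. So B^2 = -1.
B^2 = -1 — since the square is negative, the closed form is circular: l = 1, alpha*l = -pi/2, so exp(alpha B) = cos(-pi/2) + (sin(-pi/2)/1)*B = 0 + (-1)*B.
Answer: -2544/23989*e12 + 7208/23989*e13 + 1908/23989*e14 - 18656/23989*e15 - 1140/23989*e23 - 780/23989*e24 - 912/23989*e25 + 1355/23989*e34 + 10944/23989*e35 + 6404/23989*e45


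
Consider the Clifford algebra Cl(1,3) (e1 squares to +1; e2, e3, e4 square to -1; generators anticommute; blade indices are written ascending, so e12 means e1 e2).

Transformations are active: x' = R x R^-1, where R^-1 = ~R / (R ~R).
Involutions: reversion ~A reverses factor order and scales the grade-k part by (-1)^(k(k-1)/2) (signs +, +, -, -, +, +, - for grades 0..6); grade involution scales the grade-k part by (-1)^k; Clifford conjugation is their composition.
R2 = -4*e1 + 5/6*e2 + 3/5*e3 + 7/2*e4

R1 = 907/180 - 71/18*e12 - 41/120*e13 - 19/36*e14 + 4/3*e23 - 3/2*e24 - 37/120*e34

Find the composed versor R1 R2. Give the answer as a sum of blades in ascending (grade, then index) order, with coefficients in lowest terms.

Distribute over the terms of R2 (each basis-blade product reordered to ascending indices, repeated generators contracted through their squares):
R1 (-4*e1) = -907/45*e1 - 142/9*e2 - 41/30*e3 - 19/9*e4 - 16/3*e123 + 6*e124 + 37/30*e134
R1 (5/6*e2) = 355/108*e1 + 907/216*e2 + 10/9*e3 - 5/4*e4 + 41/144*e123 + 95/216*e124 - 37/144*e234
R1 (3/5*e3) = 41/200*e1 - 4/5*e2 + 907/300*e3 - 37/200*e4 - 71/30*e123 + 19/60*e134 + 9/10*e234
R1 (7/2*e4) = 133/72*e1 + 21/4*e2 + 259/240*e3 + 6349/360*e4 - 497/36*e124 - 287/240*e134 + 14/3*e234
Summing the partial products and collecting blades:
Answer: -10001/675*e1 - 7699/1080*e2 + 13849/3600*e3 + 1409/100*e4 - 5339/720*e123 - 1591/216*e124 + 17/48*e134 + 3823/720*e234


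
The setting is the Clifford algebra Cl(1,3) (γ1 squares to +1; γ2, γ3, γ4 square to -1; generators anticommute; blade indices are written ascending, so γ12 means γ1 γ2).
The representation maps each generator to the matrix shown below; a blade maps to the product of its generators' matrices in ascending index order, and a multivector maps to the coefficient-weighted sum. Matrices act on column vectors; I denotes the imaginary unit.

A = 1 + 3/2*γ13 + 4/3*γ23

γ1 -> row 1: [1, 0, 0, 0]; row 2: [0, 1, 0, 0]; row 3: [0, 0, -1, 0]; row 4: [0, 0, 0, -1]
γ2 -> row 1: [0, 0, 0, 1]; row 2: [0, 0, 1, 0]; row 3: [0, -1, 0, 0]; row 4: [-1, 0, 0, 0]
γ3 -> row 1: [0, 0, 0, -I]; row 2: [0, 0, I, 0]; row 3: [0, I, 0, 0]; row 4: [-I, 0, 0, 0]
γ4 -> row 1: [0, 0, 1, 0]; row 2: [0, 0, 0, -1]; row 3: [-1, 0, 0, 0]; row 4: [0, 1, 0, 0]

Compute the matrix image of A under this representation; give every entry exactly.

Bivector images (products of the table entries): rho(γ13) = rho(γ1)rho(γ3) = row 1: [0, 0, 0, -I]; row 2: [0, 0, I, 0]; row 3: [0, -I, 0, 0]; row 4: [I, 0, 0, 0]; rho(γ23) = rho(γ2)rho(γ3) = row 1: [-I, 0, 0, 0]; row 2: [0, I, 0, 0]; row 3: [0, 0, -I, 0]; row 4: [0, 0, 0, I].
M = (1)*1 + (3/2)*rho(γ13) + (4/3)*rho(γ23), summed entrywise (1 is the identity matrix):
Answer: row 1: [1 - 4*I/3, 0, 0, -3*I/2]; row 2: [0, 1 + 4*I/3, 3*I/2, 0]; row 3: [0, -3*I/2, 1 - 4*I/3, 0]; row 4: [3*I/2, 0, 0, 1 + 4*I/3]


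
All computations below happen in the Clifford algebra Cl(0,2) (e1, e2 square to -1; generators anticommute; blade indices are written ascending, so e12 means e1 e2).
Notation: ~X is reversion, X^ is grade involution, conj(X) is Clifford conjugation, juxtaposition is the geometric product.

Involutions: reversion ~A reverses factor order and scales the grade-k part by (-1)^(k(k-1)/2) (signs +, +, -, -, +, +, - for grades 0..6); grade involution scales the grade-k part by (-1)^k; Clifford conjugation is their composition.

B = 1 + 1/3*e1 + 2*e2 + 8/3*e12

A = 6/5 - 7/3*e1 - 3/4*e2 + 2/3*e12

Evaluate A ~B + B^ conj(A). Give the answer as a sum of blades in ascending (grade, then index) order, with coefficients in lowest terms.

first term: 473/90 - 19/15*e1 - 87/20*e2 - 139/20*e12
second term: 473/90 + 19/15*e1 + 87/20*e2 + 139/20*e12
Answer: 473/45


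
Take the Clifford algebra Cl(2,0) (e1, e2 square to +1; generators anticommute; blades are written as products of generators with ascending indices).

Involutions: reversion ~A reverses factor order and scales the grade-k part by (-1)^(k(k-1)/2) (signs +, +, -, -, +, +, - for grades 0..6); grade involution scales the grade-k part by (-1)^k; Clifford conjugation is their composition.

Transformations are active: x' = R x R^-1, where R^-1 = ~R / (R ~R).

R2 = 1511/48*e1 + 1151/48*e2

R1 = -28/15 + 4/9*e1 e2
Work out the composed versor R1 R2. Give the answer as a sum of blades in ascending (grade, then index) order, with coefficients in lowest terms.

Distribute over the terms of R1 (each basis-blade product reordered to ascending indices, repeated generators contracted through their squares):
(-28/15) R2 = -10577/180*e1 - 8057/180*e2
(4/9*e1 e2) R2 = 1151/108*e1 - 1511/108*e2
Summing the partial products and collecting blades:
Answer: -6494/135*e1 - 15863/270*e2


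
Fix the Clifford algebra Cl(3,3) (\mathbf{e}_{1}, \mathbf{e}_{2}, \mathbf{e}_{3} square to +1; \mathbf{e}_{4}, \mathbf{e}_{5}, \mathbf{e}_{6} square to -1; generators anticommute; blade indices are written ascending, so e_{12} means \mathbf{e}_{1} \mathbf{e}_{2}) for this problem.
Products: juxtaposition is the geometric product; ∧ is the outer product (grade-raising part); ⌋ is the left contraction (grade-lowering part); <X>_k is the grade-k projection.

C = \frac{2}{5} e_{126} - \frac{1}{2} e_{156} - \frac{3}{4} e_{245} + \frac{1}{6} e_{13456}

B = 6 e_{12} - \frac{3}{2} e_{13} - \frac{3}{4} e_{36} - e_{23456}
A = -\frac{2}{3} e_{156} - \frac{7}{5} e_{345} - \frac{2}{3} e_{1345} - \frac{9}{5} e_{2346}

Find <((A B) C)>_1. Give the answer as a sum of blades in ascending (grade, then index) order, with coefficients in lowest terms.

step 1: -\frac{9}{5} e_{5} - \frac{27}{20} e_{24} + \frac{7}{5} e_{26} - e_{45} + \frac{2}{3} e_{126} - \frac{1}{2} e_{135} - \frac{21}{10} e_{145} - 4 e_{256} + e_{356} + \frac{21}{20} e_{456} - \frac{2}{3} e_{1234} + \frac{27}{10} e_{1246} + \frac{54}{5} e_{1346} + \frac{1}{2} e_{1456} - 4 e_{2345} - \frac{42}{5} e_{12345}
step 2: \frac{4}{15} + \frac{14}{25} e_{1} - \frac{3}{4} e_{2} + \frac{37}{12} e_{3} + \frac{83}{100} e_{4} - \frac{63}{80} e_{5} + \frac{17}{40} e_{12} + \frac{239}{40} e_{13} - \frac{43}{120} e_{14} - \frac{8}{5} e_{15} + \frac{9}{10} e_{16} - \frac{27}{20} e_{24} - \frac{1}{3} e_{25} + \frac{49}{80} e_{26} + \frac{1}{10} e_{36} + \frac{61}{30} e_{46} - \frac{7}{10} e_{125} + \frac{7}{24} e_{126} - \frac{1}{2} e_{135} + \frac{1}{6} e_{136} + \frac{1}{25} e_{146} + \frac{81}{40} e_{156} - \frac{108}{25} e_{234} - \frac{9}{20} e_{235} + \frac{23}{20} e_{245} + \frac{1}{9} e_{256} + \frac{27}{5} e_{345} + \frac{4}{15} e_{346} + \frac{21}{20} e_{456} - \frac{7}{24} e_{1234} - \frac{2}{5} e_{1235} - \frac{21}{50} e_{1245} - \frac{18}{25} e_{1256} - \frac{3}{10} e_{1346} + \frac{1}{2} e_{1456} + \frac{1}{9} e_{2345} - \frac{69}{20} e_{2346} - \frac{1}{5} e_{2356} - \frac{21}{25} e_{2456} + \frac{84}{25} e_{3456} + \frac{7}{30} e_{12345} - 2 e_{12346} - \frac{333}{40} e_{12356} + \frac{11}{40} e_{12456} + \frac{8}{5} e_{13456} - \frac{1}{3} e_{23456}
step 3: \frac{14}{25} e_{1} - \frac{3}{4} e_{2} + \frac{37}{12} e_{3} + \frac{83}{100} e_{4} - \frac{63}{80} e_{5}
Answer: \frac{14}{25} e_{1} - \frac{3}{4} e_{2} + \frac{37}{12} e_{3} + \frac{83}{100} e_{4} - \frac{63}{80} e_{5}


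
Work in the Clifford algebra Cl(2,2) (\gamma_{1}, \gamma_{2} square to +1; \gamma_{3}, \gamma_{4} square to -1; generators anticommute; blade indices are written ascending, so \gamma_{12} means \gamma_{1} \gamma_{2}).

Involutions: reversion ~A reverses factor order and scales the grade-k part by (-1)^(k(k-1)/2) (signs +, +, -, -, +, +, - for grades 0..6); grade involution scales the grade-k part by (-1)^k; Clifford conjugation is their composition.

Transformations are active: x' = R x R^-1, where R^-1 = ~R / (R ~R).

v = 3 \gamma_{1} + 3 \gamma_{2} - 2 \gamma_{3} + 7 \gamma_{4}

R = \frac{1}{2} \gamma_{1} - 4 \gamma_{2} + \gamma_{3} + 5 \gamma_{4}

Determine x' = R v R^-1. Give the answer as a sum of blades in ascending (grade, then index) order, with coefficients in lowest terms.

~R = \frac{1}{2} \gamma_{1} - 4 \gamma_{2} + \gamma_{3} + 5 \gamma_{4}, and R ~R = -\frac{39}{4}, so R^-1 = ~R / (-\frac{39}{4}).
R v = -\frac{87}{2} + \frac{27}{2} \gamma_{12} - 4 \gamma_{13} - \frac{23}{2} \gamma_{14} + 5 \gamma_{23} - 43 \gamma_{24} + 17 \gamma_{34}
Answer: \frac{19}{13} \gamma_{1} - \frac{503}{13} \gamma_{2} + \frac{142}{13} \gamma_{3} + \frac{489}{13} \gamma_{4}


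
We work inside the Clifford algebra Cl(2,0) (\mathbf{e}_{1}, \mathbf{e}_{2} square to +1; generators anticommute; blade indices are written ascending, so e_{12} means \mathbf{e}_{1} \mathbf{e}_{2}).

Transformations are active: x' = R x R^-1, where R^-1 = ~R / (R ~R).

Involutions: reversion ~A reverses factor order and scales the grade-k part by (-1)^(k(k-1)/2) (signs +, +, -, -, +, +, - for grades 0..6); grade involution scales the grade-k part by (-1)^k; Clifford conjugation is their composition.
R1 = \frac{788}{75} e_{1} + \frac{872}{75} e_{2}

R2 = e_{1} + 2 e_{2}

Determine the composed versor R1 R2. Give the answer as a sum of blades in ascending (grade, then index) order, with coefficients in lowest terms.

Distribute over the terms of R1 (each basis-blade product reordered to ascending indices, repeated generators contracted through their squares):
(\frac{788}{75} e_{1}) R2 = \frac{788}{75} + \frac{1576}{75} e_{12}
(\frac{872}{75} e_{2}) R2 = \frac{1744}{75} - \frac{872}{75} e_{12}
Summing the partial products and collecting blades:
Answer: \frac{844}{25} + \frac{704}{75} e_{12}


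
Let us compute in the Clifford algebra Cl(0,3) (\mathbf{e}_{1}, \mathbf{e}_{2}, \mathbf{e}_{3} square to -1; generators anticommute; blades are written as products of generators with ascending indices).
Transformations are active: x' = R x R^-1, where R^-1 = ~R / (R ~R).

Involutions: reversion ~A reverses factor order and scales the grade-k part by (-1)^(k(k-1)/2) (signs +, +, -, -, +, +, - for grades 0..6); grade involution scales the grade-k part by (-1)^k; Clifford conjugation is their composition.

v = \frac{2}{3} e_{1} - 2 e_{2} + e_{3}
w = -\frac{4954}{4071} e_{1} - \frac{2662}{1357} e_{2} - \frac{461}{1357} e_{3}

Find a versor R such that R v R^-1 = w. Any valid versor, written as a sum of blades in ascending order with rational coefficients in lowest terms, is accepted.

Reasoning: v^2 = w^2 = -\frac{49}{9} since conjugation preserves the quadratic form; R = v + w = -\frac{2240}{4071} e_{1} - \frac{5376}{1357} e_{2} + \frac{896}{1357} e_{3} is then valid when invertible, keeping its own part and reversing (v - w)/2.
Answer: -\frac{2240}{4071} e_{1} - \frac{5376}{1357} e_{2} + \frac{896}{1357} e_{3}


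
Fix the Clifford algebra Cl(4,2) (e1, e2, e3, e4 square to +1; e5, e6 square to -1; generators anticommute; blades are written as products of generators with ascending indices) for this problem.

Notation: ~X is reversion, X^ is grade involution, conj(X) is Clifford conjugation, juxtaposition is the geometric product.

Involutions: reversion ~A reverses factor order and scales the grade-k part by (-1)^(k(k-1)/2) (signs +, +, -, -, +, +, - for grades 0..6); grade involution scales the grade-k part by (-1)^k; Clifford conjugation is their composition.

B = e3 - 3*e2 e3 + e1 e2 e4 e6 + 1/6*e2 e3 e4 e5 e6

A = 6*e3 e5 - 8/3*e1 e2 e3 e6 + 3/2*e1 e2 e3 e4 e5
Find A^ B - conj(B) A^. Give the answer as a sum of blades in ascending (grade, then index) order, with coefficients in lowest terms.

first term: -6*e5 - 31/4*e1 e6 + 18*e2 e5 + 8/3*e3 e4 + 8/3*e1 e2 e6 - 89/18*e1 e4 e5 - e2 e4 e6 - 3/2*e3 e5 e6 - 3/2*e1 e2 e4 e5 - 6*e1 e2 e3 e4 e5 e6
second term: -6*e5 + 33/4*e1 e6 + 18*e2 e5 - 8/3*e3 e4 + 8/3*e1 e2 e6 + 73/18*e1 e4 e5 + e2 e4 e6 + 3/2*e3 e5 e6 + 3/2*e1 e2 e4 e5 - 6*e1 e2 e3 e4 e5 e6
Answer: -16*e1 e6 + 16/3*e3 e4 - 9*e1 e4 e5 - 2*e2 e4 e6 - 3*e3 e5 e6 - 3*e1 e2 e4 e5


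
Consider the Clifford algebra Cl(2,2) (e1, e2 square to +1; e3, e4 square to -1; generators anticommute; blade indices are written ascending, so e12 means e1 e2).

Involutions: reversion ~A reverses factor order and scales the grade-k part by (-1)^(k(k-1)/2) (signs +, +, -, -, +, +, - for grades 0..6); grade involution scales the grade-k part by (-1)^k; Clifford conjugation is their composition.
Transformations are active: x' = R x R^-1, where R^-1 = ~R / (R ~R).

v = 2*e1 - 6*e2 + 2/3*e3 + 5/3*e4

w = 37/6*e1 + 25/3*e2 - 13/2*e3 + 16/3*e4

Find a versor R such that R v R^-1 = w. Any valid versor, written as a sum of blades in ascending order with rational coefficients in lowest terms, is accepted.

Equal squares first: v^2 = w^2 = 331/9. Then v + w = 49/6*e1 + 7/3*e2 - 35/6*e3 + 7*e4 is a versor taking v to w, provided it is invertible.
Answer: 49/6*e1 + 7/3*e2 - 35/6*e3 + 7*e4


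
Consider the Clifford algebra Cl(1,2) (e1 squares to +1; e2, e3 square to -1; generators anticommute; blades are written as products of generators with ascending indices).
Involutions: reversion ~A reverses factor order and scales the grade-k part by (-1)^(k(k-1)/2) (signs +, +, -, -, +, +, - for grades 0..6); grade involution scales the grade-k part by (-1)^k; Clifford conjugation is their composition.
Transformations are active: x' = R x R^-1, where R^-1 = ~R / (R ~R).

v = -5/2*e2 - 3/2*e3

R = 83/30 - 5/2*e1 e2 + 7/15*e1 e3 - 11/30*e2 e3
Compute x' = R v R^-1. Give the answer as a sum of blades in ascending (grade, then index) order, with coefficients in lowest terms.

~R = 83/30 + 5/2*e1 e2 - 7/15*e1 e3 + 11/30*e2 e3, and R ~R = 1189/900, so R^-1 = ~R / (1189/900).
R v = -111/20*e1 - 112/15*e2 - 97/30*e3 + 59/12*e1 e2 e3
Answer: -30884/1189*e1 - 60163/2378*e2 + 15613/2378*e3


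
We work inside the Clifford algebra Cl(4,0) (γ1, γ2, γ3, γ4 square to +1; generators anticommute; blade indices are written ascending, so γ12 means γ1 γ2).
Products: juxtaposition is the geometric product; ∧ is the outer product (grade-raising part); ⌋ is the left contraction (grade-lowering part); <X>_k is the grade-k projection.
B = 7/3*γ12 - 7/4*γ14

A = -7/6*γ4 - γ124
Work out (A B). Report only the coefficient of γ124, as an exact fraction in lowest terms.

step 1: -49/24*γ1 + 7/4*γ2 + 7/3*γ4 - 49/18*γ124
Answer: -49/18


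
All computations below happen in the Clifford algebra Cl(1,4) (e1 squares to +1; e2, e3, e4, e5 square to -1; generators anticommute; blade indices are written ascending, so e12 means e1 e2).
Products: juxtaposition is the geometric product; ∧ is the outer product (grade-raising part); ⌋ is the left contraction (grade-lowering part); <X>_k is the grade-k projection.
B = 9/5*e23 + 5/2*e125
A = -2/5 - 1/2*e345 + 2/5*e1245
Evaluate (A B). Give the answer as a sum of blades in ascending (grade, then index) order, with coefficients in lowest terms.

step 1: -e4 - 18/25*e23 - e125 - 9/10*e245 + 5/4*e1234 - 18/25*e1345
Answer: -e4 - 18/25*e23 - e125 - 9/10*e245 + 5/4*e1234 - 18/25*e1345


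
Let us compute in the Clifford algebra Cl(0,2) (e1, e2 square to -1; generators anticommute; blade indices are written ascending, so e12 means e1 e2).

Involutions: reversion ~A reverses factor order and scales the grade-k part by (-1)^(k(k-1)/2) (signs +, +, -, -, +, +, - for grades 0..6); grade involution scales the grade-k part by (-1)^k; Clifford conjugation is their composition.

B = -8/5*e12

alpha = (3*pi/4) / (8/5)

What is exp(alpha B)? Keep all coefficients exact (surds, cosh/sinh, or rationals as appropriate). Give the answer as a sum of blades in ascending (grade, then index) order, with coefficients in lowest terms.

B^2 = (-8/5)^2*(e12)^2 = 64/25*(-1) = -64/25 (a basis 2-blade squares to minus the product of its generators' squares).
B^2 = -64/25 — the series telescopes trigonometrically here: l = 8/5, alpha*l = 3*pi/4, so exp(alpha B) = cos(3*pi/4) + (sin(3*pi/4)/(8/5))*B = -sqrt(2)/2 + (5*sqrt(2)/16)*B.
Answer: -sqrt(2)/2 - sqrt(2)/2*e12


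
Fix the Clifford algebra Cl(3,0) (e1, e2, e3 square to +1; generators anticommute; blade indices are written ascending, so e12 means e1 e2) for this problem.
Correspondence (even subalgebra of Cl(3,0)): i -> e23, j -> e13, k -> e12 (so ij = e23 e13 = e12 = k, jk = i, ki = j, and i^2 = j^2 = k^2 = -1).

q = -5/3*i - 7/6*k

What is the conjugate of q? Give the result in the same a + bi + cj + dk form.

In blades: q = -7/6*e12 - 5/3*e23.
Quaternion conjugation is reversion on the even subalgebra: the scalar is fixed and every grade-2 blade flips sign, giving 7/6*e12 + 5/3*e23; translating back:
Answer: 5/3*i + 7/6*k


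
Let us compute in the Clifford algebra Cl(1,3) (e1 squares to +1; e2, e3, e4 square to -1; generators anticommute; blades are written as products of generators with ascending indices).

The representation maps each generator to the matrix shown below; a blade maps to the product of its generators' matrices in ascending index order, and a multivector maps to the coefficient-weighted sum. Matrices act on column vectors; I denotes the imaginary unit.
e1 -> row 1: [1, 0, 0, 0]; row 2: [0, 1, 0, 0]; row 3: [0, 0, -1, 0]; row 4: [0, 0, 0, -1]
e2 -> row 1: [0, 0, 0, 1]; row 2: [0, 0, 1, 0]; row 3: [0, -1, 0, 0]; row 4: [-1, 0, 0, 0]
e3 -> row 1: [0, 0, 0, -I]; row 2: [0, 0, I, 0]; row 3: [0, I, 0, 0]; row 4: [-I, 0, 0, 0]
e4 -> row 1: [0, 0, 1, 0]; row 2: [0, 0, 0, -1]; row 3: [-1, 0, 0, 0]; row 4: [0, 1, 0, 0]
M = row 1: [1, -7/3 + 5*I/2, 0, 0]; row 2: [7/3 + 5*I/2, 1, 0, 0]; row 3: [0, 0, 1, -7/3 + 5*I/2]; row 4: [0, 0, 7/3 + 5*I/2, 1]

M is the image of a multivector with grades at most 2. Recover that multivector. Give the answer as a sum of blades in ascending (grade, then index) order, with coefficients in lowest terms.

Method: the blade images are trace-orthogonal — tr(rho(e_A) rho(e_B)^-1) = 4 if A = B and 0 otherwise — and rho(e_A)^-1 = (e_A)^2 * rho(e_A) with (e_A)^2 = +1 or -1, so the coefficient of e_A in the preimage is (e_A)^2 * tr(M rho(e_A))/4.
Nonzero projections over blades of grade <= 2: 1: (1)^2 = +1, tr(M 1) = 4, coefficient 1; e2 e4: (e2 e4)^2 = -1, tr(M rho(e2 e4)) = 28/3, coefficient -7/3; e3 e4: (e3 e4)^2 = -1, tr(M rho(e3 e4)) = 10, coefficient -5/2. Every other blade of grade <= 2 projects to 0.
Answer: 1 - 7/3*e2 e4 - 5/2*e3 e4


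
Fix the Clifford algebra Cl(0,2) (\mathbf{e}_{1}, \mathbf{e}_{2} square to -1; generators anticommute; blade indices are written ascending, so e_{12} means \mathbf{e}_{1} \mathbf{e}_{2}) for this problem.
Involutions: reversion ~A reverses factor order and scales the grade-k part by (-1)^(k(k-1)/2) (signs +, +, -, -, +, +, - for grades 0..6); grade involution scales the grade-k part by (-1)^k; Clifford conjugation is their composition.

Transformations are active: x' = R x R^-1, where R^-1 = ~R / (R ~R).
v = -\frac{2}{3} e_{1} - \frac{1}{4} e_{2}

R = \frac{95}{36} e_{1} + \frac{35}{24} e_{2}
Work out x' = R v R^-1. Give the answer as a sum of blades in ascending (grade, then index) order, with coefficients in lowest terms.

~R = \frac{95}{36} e_{1} + \frac{35}{24} e_{2}, and R ~R = -\frac{47125}{5184}, so R^-1 = ~R / (-\frac{47125}{5184}).
R v = \frac{1835}{864} + \frac{5}{16} e_{12}
Answer: -\frac{3203}{5655} e_{1} - \frac{3253}{7540} e_{2}


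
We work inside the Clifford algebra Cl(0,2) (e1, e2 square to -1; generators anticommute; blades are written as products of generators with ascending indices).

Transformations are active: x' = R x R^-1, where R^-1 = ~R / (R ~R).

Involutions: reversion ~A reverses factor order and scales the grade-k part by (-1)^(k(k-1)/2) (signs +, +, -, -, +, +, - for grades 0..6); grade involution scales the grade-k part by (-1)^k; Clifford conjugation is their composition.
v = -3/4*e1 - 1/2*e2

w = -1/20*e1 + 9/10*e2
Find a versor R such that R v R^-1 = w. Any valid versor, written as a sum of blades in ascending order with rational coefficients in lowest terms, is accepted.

The midline construction: v and w both square to -13/16, so reflecting in their sum -4/5*e1 + 2/5*e2 exchanges them.
Answer: -4/5*e1 + 2/5*e2


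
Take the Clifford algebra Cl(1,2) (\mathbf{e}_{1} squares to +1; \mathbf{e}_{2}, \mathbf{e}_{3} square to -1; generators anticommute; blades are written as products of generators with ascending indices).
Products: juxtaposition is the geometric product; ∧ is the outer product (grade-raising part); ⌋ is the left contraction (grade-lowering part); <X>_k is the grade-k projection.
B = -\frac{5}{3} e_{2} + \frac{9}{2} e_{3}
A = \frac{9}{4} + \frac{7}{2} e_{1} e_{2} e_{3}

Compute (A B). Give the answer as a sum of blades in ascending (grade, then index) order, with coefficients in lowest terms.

step 1: -\frac{15}{4} e_{2} + \frac{81}{8} e_{3} - \frac{63}{4} e_{1} e_{2} - \frac{35}{6} e_{1} e_{3}
Answer: -\frac{15}{4} e_{2} + \frac{81}{8} e_{3} - \frac{63}{4} e_{1} e_{2} - \frac{35}{6} e_{1} e_{3}


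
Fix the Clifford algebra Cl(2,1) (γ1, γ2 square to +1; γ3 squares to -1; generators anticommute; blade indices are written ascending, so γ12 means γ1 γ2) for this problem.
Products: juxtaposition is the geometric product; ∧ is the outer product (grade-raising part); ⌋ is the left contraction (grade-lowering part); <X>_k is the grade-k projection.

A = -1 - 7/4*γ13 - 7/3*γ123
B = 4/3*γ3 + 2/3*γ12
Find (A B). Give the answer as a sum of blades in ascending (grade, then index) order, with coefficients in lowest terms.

step 1: 7/3*γ1 + 2/9*γ3 + 22/9*γ12 - 7/6*γ23
Answer: 7/3*γ1 + 2/9*γ3 + 22/9*γ12 - 7/6*γ23


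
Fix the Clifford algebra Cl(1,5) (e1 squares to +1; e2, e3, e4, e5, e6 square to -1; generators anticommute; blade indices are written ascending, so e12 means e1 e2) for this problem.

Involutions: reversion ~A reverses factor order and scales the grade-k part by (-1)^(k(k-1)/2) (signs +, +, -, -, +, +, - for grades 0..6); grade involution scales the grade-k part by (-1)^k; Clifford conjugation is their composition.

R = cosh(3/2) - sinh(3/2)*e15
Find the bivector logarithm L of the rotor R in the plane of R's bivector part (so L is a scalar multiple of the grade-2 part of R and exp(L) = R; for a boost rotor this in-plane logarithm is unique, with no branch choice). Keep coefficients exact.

The scalar part of R is cosh(3/2), giving the rapidity magnitude (cosh is even); the bivector part supplies orientation, its quotient by sinh of the rapidity is the plane, and L = rapidity * plane — unique in that plane, since flipping both signs leaves L unchanged.
Concretely: cosh(rapidity) = cosh(3/2) gives rapidity = ±3/2, and since rapidity/sinh(rapidity) is even the sign is immaterial: L = (rapidity/sinh(rapidity)) * <R>_2 = (3/(2*sinh(3/2))) * <R>_2.
Answer: -3/2*e15


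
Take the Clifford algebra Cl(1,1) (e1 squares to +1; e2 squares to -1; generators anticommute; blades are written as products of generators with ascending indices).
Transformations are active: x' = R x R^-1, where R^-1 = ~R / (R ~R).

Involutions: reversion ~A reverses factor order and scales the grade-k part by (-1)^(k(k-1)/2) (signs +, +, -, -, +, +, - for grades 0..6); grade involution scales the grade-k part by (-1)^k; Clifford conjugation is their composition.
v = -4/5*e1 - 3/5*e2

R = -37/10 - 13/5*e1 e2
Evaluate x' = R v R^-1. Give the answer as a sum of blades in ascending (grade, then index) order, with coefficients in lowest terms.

~R = -37/10 + 13/5*e1 e2, and R ~R = 693/100, so R^-1 = ~R / (693/100).
R v = 7/5*e1 + 7/50*e2
Answer: -344/495*e1 + 223/495*e2


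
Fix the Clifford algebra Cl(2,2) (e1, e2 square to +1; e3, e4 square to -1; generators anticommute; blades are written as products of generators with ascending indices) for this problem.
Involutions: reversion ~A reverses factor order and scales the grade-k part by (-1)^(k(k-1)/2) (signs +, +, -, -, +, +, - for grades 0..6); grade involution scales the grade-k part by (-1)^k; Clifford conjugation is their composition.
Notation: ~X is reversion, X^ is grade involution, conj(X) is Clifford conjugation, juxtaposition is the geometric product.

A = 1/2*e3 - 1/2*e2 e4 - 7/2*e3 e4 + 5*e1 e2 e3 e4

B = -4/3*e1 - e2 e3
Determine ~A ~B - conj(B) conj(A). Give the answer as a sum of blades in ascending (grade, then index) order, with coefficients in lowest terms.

first term: 1/2*e2 + 2/3*e1 e3 + 5*e1 e4 + 7/2*e2 e4 + 1/2*e3 e4 - 2/3*e1 e2 e4 - 14/3*e1 e3 e4 + 20/3*e2 e3 e4
second term: 1/2*e2 - 2/3*e1 e3 + 5*e1 e4 - 7/2*e2 e4 - 1/2*e3 e4 + 2/3*e1 e2 e4 + 14/3*e1 e3 e4 + 20/3*e2 e3 e4
Answer: 4/3*e1 e3 + 7*e2 e4 + e3 e4 - 4/3*e1 e2 e4 - 28/3*e1 e3 e4


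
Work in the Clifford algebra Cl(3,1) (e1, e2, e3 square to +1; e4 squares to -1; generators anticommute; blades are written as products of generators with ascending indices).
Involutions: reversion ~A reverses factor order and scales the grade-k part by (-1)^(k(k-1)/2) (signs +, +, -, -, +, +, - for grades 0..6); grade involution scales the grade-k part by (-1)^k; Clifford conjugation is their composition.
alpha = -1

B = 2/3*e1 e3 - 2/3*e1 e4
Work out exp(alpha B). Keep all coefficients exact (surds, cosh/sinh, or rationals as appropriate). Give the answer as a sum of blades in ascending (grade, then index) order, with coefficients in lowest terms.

B^2 term by term: the squares give (2/3)^2*(e1 e3)^2 + (-2/3)^2*(e1 e4)^2 = 4/9*(-1) + 4/9*(+1) = 0 (each basis 2-blade squares to minus the product of its generators' squares); cross terms between blades sharing an index anticommute and cancel. So B^2 = 0.
B^2 = 0, so the series truncates immediately: exp(alpha B) = 1 + alpha B (parabolic case).
Answer: 1 - 2/3*e1 e3 + 2/3*e1 e4
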